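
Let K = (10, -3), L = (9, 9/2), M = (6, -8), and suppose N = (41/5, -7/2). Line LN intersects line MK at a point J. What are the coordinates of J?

(8, -11/2)

Barycentric coordinates of N with respect to KLM: (2/5, 1/5, 2/5).
On side MK the L-coordinate is zero; dropping N's L-weight 1/5 and renormalizing the remaining 2/5 : 2/5 gives weights 1/2, 1/2 on M, K.
J = (1/2)·(6, -8) + (1/2)·(10, -3) = (8, -11/2).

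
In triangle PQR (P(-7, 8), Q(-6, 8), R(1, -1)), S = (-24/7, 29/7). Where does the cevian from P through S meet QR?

(-3/4, 5/4)

Barycentric coordinates of S with respect to PQR: (3/7, 1/7, 3/7).
On side QR the P-coordinate is zero; dropping S's P-weight 3/7 and renormalizing the remaining 1/7 : 3/7 gives weights 1/4, 3/4 on Q, R.
T = (1/4)·(-6, 8) + (3/4)·(1, -1) = (-3/4, 5/4).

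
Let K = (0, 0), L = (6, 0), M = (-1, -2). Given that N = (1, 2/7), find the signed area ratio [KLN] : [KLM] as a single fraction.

-1/7

[KLM] = ½·(0·(0−(-2)) + 6·(-2−0) + (-1)·(0−0)) = ½·(0 − 12 + 0) = -6.
[KLN] = ½·(0·(0−(2/7)) + 6·(2/7−0) + 1·(0−0)) = ½·(0 + 12/7 + 0) = 6/7, so the ratio is (6/7)/(-6) = -1/7.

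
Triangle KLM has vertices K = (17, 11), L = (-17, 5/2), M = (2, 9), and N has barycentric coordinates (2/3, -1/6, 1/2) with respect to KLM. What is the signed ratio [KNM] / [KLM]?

The signed ratio [KNM]/[KLM] equals the barycentric coordinate of N at vertex L, which is -1/6.

-1/6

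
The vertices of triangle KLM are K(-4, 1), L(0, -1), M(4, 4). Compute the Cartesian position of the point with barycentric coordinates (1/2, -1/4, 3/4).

N = (1/2)·K + (-1/4)·L + (3/4)·M.
x-coordinate: (1/2)·(-4) + (-1/4)·0 + (3/4)·4 = 1.
y-coordinate: (1/2)·1 + (-1/4)·(-1) + (3/4)·4 = 15/4.

(1, 15/4)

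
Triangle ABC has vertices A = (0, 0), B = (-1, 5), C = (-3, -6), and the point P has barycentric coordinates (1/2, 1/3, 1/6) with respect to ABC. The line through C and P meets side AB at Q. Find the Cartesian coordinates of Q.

(-2/5, 2)

Line CP meets AB where the C-coordinate vanishes; zeroing P's C-weight and renormalizing leaves A, B-weights 1/2 : 1/3 → (3/5, 2/5).
So Q = (3/5)·A + (2/5)·B = (-2/5, 2).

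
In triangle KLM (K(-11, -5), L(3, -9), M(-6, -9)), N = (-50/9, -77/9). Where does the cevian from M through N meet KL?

(-4, -7)

Barycentric coordinates of N with respect to KLM: (1/9, 1/9, 7/9).
On side KL the M-coordinate is zero; dropping N's M-weight 7/9 and renormalizing the remaining 1/9 : 1/9 gives weights 1/2, 1/2 on K, L.
J = (1/2)·(-11, -5) + (1/2)·(3, -9) = (-4, -7).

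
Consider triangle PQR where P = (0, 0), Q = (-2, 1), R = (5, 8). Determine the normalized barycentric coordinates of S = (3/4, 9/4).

Signed area of the reference triangle: [PQR] = ½·(0·(1−8) + (-2)·(8−0) + 5·(0−1)) = ½·(0 − 16 − 5) = -21/2.
[SQR] = ½·((3/4)·(1−8) + (-2)·(8−(9/4)) + 5·(9/4−1)) = ½·(-21/4 − 23/2 + 25/4) = -21/4, so the P-coordinate is (-21/4)/(-21/2) = 1/2.
[PSR] = ½·(0·(9/4−8) + (3/4)·(8−0) + 5·(0−(9/4))) = ½·(0 + 6 − 45/4) = -21/8, so the Q-coordinate is 1/4.
[PQS] = ½·(0·(1−(9/4)) + (-2)·(9/4−0) + (3/4)·(0−1)) = ½·(0 − 9/2 − 3/4) = -21/8, so the R-coordinate is 1/4.
Check: 1/2 + 1/4 + 1/4 = 1.

(1/2, 1/4, 1/4)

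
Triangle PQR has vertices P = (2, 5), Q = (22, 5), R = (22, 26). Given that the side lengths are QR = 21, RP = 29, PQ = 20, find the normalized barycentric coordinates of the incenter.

The incenter has barycentric coordinates proportional to the opposite side lengths: (21 : 29 : 20).
Normalizing by 21+29+20 = 70 gives (3/10, 29/70, 2/7).

(3/10, 29/70, 2/7)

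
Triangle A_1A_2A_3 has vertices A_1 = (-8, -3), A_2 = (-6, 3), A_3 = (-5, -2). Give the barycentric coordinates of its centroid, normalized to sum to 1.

(1/3, 1/3, 1/3)

The centroid is the average of the vertices, so each weight is 1/3.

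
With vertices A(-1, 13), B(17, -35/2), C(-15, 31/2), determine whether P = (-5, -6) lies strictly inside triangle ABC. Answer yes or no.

no

Barycentric coordinates of P: (-179/191, 138/191, 232/191).
The three coordinates are negative, positive, positive; a point is interior exactly when all three are positive.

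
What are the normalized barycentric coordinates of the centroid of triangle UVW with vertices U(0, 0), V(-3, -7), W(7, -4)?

(1/3, 1/3, 1/3)

The centroid is the average of the vertices, so each weight is 1/3.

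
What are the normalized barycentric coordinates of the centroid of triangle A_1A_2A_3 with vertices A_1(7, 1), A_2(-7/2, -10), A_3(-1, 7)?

The centroid is the average of the vertices, so each weight is 1/3.

(1/3, 1/3, 1/3)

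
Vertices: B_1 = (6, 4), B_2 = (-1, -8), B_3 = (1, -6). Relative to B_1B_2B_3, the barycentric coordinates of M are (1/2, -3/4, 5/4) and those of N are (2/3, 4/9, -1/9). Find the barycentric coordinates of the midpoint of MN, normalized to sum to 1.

Since both coordinate triples sum to 1, the midpoint's barycentrics are the componentwise average.
(1/2+2/3)/2 = 7/12; similarly -11/72 and 41/72.

(7/12, -11/72, 41/72)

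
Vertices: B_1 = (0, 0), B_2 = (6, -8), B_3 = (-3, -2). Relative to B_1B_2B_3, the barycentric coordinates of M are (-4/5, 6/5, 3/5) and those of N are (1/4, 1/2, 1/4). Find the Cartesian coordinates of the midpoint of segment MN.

Barycentric coordinates of the midpoint are the average: (-11/40, 17/20, 17/40).
Converting: (-11/40)·B_1 + (17/20)·B_2 + (17/40)·B_3 = (153/40, -153/20).

(153/40, -153/20)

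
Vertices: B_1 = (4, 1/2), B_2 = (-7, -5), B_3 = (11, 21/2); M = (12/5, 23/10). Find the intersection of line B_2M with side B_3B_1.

Barycentric coordinates of M with respect to B_1B_2B_3: (1/5, 2/5, 2/5).
On side B_3B_1 the B_2-coordinate is zero; dropping M's B_2-weight 2/5 and renormalizing the remaining 2/5 : 1/5 gives weights 2/3, 1/3 on B_3, B_1.
N = (2/3)·(11, 21/2) + (1/3)·(4, 1/2) = (26/3, 43/6).

(26/3, 43/6)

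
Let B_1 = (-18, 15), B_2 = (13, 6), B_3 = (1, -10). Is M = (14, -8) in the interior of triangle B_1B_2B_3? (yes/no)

Barycentric coordinates of M: (-46/151, 363/604, 425/604).
The three coordinates are negative, positive, positive; a point is interior exactly when all three are positive.

no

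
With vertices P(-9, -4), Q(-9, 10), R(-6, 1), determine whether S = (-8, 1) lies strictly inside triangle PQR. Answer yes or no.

yes

Barycentric coordinates of S: (3/7, 5/21, 1/3).
The three coordinates are positive, positive, positive; a point is interior exactly when all three are positive.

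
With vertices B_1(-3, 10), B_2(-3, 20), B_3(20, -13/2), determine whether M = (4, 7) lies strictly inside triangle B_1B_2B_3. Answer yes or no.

Barycentric coordinates of M: (227/460, 93/460, 7/23).
The three coordinates are positive, positive, positive; a point is interior exactly when all three are positive.

yes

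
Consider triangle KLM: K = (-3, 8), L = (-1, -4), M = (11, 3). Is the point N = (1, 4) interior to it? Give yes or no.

yes

Barycentric coordinates of N: (41/79, 18/79, 20/79).
The three coordinates are positive, positive, positive; a point is interior exactly when all three are positive.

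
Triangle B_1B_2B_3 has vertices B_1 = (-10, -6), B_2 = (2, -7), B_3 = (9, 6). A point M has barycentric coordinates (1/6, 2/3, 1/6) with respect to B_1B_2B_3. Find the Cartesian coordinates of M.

M = (1/6)·B_1 + (2/3)·B_2 + (1/6)·B_3.
x-coordinate: (1/6)·(-10) + (2/3)·2 + (1/6)·9 = 7/6.
y-coordinate: (1/6)·(-6) + (2/3)·(-7) + (1/6)·6 = -14/3.

(7/6, -14/3)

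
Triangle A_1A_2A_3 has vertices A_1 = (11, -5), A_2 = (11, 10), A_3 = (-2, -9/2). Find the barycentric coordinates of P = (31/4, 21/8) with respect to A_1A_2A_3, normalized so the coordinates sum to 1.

(1/4, 1/2, 1/4)

Signed area of the reference triangle: [A_1A_2A_3] = ½·(11·(10−(-9/2)) + 11·(-9/2−(-5)) + (-2)·(-5−10)) = ½·(319/2 + 11/2 + 30) = 195/2.
[PA_2A_3] = ½·((31/4)·(10−(-9/2)) + 11·(-9/2−(21/8)) + (-2)·(21/8−10)) = ½·(899/8 − 627/8 + 59/4) = 195/8, so the A_1-coordinate is (195/8)/(195/2) = 1/4.
[A_1PA_3] = ½·(11·(21/8−(-9/2)) + (31/4)·(-9/2−(-5)) + (-2)·(-5−(21/8))) = ½·(627/8 + 31/8 + 61/4) = 195/4, so the A_2-coordinate is 1/2.
[A_1A_2P] = ½·(11·(10−(21/8)) + 11·(21/8−(-5)) + (31/4)·(-5−10)) = ½·(649/8 + 671/8 − 465/4) = 195/8, so the A_3-coordinate is 1/4.
Check: 1/4 + 1/2 + 1/4 = 1.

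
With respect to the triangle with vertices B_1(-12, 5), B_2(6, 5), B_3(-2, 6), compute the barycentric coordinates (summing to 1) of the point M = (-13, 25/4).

Signed area of the reference triangle: [B_1B_2B_3] = ½·((-12)·(5−6) + 6·(6−5) + (-2)·(5−5)) = ½·(12 + 6 + 0) = 9.
[MB_2B_3] = ½·((-13)·(5−6) + 6·(6−(25/4)) + (-2)·(25/4−5)) = ½·(13 − 3/2 − 5/2) = 9/2, so the B_1-coordinate is (9/2)/9 = 1/2.
[B_1MB_3] = ½·((-12)·(25/4−6) + (-13)·(6−5) + (-2)·(5−(25/4))) = ½·(-3 − 13 + 5/2) = -27/4, so the B_2-coordinate is -3/4.
[B_1B_2M] = ½·((-12)·(5−(25/4)) + 6·(25/4−5) + (-13)·(5−5)) = ½·(15 + 15/2 + 0) = 45/4, so the B_3-coordinate is 5/4.

(1/2, -3/4, 5/4)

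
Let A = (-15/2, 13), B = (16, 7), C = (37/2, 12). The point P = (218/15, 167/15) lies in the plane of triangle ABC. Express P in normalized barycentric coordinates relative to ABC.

(2/15, 1/5, 2/3)

Signed area of the reference triangle: [ABC] = ½·((-15/2)·(7−12) + 16·(12−13) + (37/2)·(13−7)) = ½·(75/2 − 16 + 111) = 265/4.
[PBC] = ½·((218/15)·(7−12) + 16·(12−(167/15)) + (37/2)·(167/15−7)) = ½·(-218/3 + 208/15 + 1147/15) = 53/6, so the A-coordinate is (53/6)/(265/4) = 2/15.
[APC] = ½·((-15/2)·(167/15−12) + (218/15)·(12−13) + (37/2)·(13−(167/15))) = ½·(13/2 − 218/15 + 518/15) = 53/4, so the B-coordinate is 1/5.
[ABP] = ½·((-15/2)·(7−(167/15)) + 16·(167/15−13) + (218/15)·(13−7)) = ½·(31 − 448/15 + 436/5) = 265/6, so the C-coordinate is 2/3.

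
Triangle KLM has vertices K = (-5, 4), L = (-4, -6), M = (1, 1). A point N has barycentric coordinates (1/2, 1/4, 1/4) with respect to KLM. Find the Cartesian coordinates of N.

(-13/4, 3/4)

N = (1/2)·K + (1/4)·L + (1/4)·M.
x-coordinate: (1/2)·(-5) + (1/4)·(-4) + (1/4)·1 = -13/4.
y-coordinate: (1/2)·4 + (1/4)·(-6) + (1/4)·1 = 3/4.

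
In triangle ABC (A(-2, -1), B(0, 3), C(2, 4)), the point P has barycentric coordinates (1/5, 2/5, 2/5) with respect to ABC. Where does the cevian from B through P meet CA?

Line BP meets CA where the B-coordinate vanishes; zeroing P's B-weight and renormalizing leaves C, A-weights 2/5 : 1/5 → (2/3, 1/3).
So Q = (2/3)·C + (1/3)·A = (2/3, 7/3).

(2/3, 7/3)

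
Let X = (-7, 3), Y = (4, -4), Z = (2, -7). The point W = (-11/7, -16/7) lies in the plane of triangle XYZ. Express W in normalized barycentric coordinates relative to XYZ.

Signed area of the reference triangle: [XYZ] = ½·((-7)·(-4−(-7)) + 4·(-7−3) + 2·(3−(-4))) = ½·(-21 − 40 + 14) = -47/2.
[WYZ] = ½·((-11/7)·(-4−(-7)) + 4·(-7−(-16/7)) + 2·(-16/7−(-4))) = ½·(-33/7 − 132/7 + 24/7) = -141/14, so the X-coordinate is (-141/14)/(-47/2) = 3/7.
[XWZ] = ½·((-7)·(-16/7−(-7)) + (-11/7)·(-7−3) + 2·(3−(-16/7))) = ½·(-33 + 110/7 + 74/7) = -47/14, so the Y-coordinate is 1/7.
[XYW] = ½·((-7)·(-4−(-16/7)) + 4·(-16/7−3) + (-11/7)·(3−(-4))) = ½·(12 − 148/7 − 11) = -141/14, so the Z-coordinate is 3/7.

(3/7, 1/7, 3/7)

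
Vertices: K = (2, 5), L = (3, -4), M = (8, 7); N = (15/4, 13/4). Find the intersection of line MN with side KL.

(7/3, 2)

Barycentric coordinates of N with respect to KLM: (1/2, 1/4, 1/4).
On side KL the M-coordinate is zero; dropping N's M-weight 1/4 and renormalizing the remaining 1/2 : 1/4 gives weights 2/3, 1/3 on K, L.
J = (2/3)·(2, 5) + (1/3)·(3, -4) = (7/3, 2).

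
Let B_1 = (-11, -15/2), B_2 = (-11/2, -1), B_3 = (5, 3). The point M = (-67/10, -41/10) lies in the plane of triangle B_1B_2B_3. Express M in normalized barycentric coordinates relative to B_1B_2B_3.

Signed area of the reference triangle: [B_1B_2B_3] = ½·((-11)·(-1−3) + (-11/2)·(3−(-15/2)) + 5·(-15/2−(-1))) = ½·(44 − 231/4 − 65/2) = -185/8.
[MB_2B_3] = ½·((-67/10)·(-1−3) + (-11/2)·(3−(-41/10)) + 5·(-41/10−(-1))) = ½·(134/5 − 781/20 − 31/2) = -111/8, so the B_1-coordinate is (-111/8)/(-185/8) = 3/5.
[B_1MB_3] = ½·((-11)·(-41/10−3) + (-67/10)·(3−(-15/2)) + 5·(-15/2−(-41/10))) = ½·(781/10 − 1407/20 − 17) = -37/8, so the B_2-coordinate is 1/5.
[B_1B_2M] = ½·((-11)·(-1−(-41/10)) + (-11/2)·(-41/10−(-15/2)) + (-67/10)·(-15/2−(-1))) = ½·(-341/10 − 187/10 + 871/20) = -37/8, so the B_3-coordinate is 1/5.

(3/5, 1/5, 1/5)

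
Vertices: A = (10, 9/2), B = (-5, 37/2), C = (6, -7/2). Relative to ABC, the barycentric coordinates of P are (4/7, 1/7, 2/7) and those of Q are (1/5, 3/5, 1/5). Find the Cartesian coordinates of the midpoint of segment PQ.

Barycentric coordinates of the midpoint are the average: (27/70, 13/35, 17/70).
Converting: (27/70)·A + (13/35)·B + (17/70)·C = (121/35, 543/70).

(121/35, 543/70)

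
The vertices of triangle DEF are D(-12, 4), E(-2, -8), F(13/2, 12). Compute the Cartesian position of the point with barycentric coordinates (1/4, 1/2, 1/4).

(-19/8, 0)

G = (1/4)·D + (1/2)·E + (1/4)·F.
x-coordinate: (1/4)·(-12) + (1/2)·(-2) + (1/4)·(13/2) = -19/8.
y-coordinate: (1/4)·4 + (1/2)·(-8) + (1/4)·12 = 0.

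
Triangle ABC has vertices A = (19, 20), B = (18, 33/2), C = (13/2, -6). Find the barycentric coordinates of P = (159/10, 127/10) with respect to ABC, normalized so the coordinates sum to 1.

Signed area of the reference triangle: [ABC] = ½·(19·(33/2−(-6)) + 18·(-6−20) + (13/2)·(20−(33/2))) = ½·(855/2 − 468 + 91/4) = -71/8.
[PBC] = ½·((159/10)·(33/2−(-6)) + 18·(-6−(127/10)) + (13/2)·(127/10−(33/2))) = ½·(1431/4 − 1683/5 − 247/10) = -71/40, so the A-coordinate is (-71/40)/(-71/8) = 1/5.
[APC] = ½·(19·(127/10−(-6)) + (159/10)·(-6−20) + (13/2)·(20−(127/10))) = ½·(3553/10 − 2067/5 + 949/20) = -213/40, so the B-coordinate is 3/5.
[ABP] = ½·(19·(33/2−(127/10)) + 18·(127/10−20) + (159/10)·(20−(33/2))) = ½·(361/5 − 657/5 + 1113/20) = -71/40, so the C-coordinate is 1/5.

(1/5, 3/5, 1/5)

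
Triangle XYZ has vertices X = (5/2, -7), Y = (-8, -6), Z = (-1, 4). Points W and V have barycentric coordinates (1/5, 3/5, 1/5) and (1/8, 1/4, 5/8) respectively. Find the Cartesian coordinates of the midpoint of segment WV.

Barycentric coordinates of the midpoint are the average: (13/80, 17/40, 33/80).
Converting: (13/80)·X + (17/40)·Y + (33/80)·Z = (-109/32, -163/80).

(-109/32, -163/80)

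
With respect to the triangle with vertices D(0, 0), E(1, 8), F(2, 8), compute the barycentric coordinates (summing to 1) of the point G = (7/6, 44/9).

(7/18, 1/18, 5/9)

Signed area of the reference triangle: [DEF] = ½·(0·(8−8) + 1·(8−0) + 2·(0−8)) = ½·(0 + 8 − 16) = -4.
[GEF] = ½·((7/6)·(8−8) + 1·(8−(44/9)) + 2·(44/9−8)) = ½·(0 + 28/9 − 56/9) = -14/9, so the D-coordinate is (-14/9)/(-4) = 7/18.
[DGF] = ½·(0·(44/9−8) + (7/6)·(8−0) + 2·(0−(44/9))) = ½·(0 + 28/3 − 88/9) = -2/9, so the E-coordinate is 1/18.
[DEG] = ½·(0·(8−(44/9)) + 1·(44/9−0) + (7/6)·(0−8)) = ½·(0 + 44/9 − 28/3) = -20/9, so the F-coordinate is 5/9.
Check: 7/18 + 1/18 + 5/9 = 1.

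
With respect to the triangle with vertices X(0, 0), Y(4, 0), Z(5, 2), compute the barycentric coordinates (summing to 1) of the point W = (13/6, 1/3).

(1/2, 1/3, 1/6)

Signed area of the reference triangle: [XYZ] = ½·(0·(0−2) + 4·(2−0) + 5·(0−0)) = ½·(0 + 8 + 0) = 4.
[WYZ] = ½·((13/6)·(0−2) + 4·(2−(1/3)) + 5·(1/3−0)) = ½·(-13/3 + 20/3 + 5/3) = 2, so the X-coordinate is 2/4 = 1/2.
[XWZ] = ½·(0·(1/3−2) + (13/6)·(2−0) + 5·(0−(1/3))) = ½·(0 + 13/3 − 5/3) = 4/3, so the Y-coordinate is 1/3.
[XYW] = ½·(0·(0−(1/3)) + 4·(1/3−0) + (13/6)·(0−0)) = ½·(0 + 4/3 + 0) = 2/3, so the Z-coordinate is 1/6.
Check: 1/2 + 1/3 + 1/6 = 1.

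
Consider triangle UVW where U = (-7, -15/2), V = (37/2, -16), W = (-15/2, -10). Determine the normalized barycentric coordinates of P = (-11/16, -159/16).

Signed area of the reference triangle: [UVW] = ½·((-7)·(-16−(-10)) + (37/2)·(-10−(-15/2)) + (-15/2)·(-15/2−(-16))) = ½·(42 − 185/4 − 255/4) = -34.
[PVW] = ½·((-11/16)·(-16−(-10)) + (37/2)·(-10−(-159/16)) + (-15/2)·(-159/16−(-16))) = ½·(33/8 − 37/32 − 1455/32) = -85/4, so the U-coordinate is (-85/4)/(-34) = 5/8.
[UPW] = ½·((-7)·(-159/16−(-10)) + (-11/16)·(-10−(-15/2)) + (-15/2)·(-15/2−(-159/16))) = ½·(-7/16 + 55/32 − 585/32) = -17/2, so the V-coordinate is 1/4.
[UVP] = ½·((-7)·(-16−(-159/16)) + (37/2)·(-159/16−(-15/2)) + (-11/16)·(-15/2−(-16))) = ½·(679/16 − 1443/32 − 187/32) = -17/4, so the W-coordinate is 1/8.
Check: 5/8 + 1/4 + 1/8 = 1.

(5/8, 1/4, 1/8)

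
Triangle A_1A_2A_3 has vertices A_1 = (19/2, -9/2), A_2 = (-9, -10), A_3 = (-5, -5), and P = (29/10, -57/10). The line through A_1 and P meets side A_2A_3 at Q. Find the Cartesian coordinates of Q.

(-7, -15/2)

Barycentric coordinates of P with respect to A_1A_2A_3: (3/5, 1/5, 1/5).
On side A_2A_3 the A_1-coordinate is zero; dropping P's A_1-weight 3/5 and renormalizing the remaining 1/5 : 1/5 gives weights 1/2, 1/2 on A_2, A_3.
Q = (1/2)·(-9, -10) + (1/2)·(-5, -5) = (-7, -15/2).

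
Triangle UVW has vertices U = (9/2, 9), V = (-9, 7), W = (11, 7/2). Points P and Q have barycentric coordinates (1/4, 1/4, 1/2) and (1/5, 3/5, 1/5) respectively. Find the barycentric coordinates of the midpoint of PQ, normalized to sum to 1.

Since both coordinate triples sum to 1, the midpoint's barycentrics are the componentwise average.
(1/4+1/5)/2 = 9/40; similarly 17/40 and 7/20.

(9/40, 17/40, 7/20)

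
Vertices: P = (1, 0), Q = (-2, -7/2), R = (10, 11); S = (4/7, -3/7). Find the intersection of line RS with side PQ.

(-1, -7/3)

Barycentric coordinates of S with respect to PQR: (2/7, 4/7, 1/7).
On side PQ the R-coordinate is zero; dropping S's R-weight 1/7 and renormalizing the remaining 2/7 : 4/7 gives weights 1/3, 2/3 on P, Q.
T = (1/3)·(1, 0) + (2/3)·(-2, -7/2) = (-1, -7/3).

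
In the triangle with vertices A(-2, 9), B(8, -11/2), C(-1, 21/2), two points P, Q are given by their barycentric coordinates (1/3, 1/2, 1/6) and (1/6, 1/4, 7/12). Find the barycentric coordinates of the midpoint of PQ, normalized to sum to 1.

Since both coordinate triples sum to 1, the midpoint's barycentrics are the componentwise average.
(1/3+1/6)/2 = 1/4; similarly 3/8 and 3/8.

(1/4, 3/8, 3/8)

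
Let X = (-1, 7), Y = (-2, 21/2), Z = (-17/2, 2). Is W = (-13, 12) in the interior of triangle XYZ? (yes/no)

Barycentric coordinates of W: (-413/125, 78/25, 148/125).
The three coordinates are negative, positive, positive; a point is interior exactly when all three are positive.

no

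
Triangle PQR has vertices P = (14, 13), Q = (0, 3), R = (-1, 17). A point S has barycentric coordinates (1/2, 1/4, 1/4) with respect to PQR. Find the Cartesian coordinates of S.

S = (1/2)·P + (1/4)·Q + (1/4)·R.
x-coordinate: (1/2)·14 + (1/4)·0 + (1/4)·(-1) = 27/4.
y-coordinate: (1/2)·13 + (1/4)·3 + (1/4)·17 = 23/2.

(27/4, 23/2)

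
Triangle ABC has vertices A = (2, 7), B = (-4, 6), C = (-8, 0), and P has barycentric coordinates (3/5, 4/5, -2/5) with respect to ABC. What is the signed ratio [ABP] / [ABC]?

-2/5

The signed ratio [ABP]/[ABC] equals the barycentric coordinate of P at vertex C, which is -2/5.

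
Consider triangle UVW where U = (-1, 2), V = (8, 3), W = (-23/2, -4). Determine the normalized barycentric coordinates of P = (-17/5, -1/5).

(2/5, 1/5, 2/5)

Signed area of the reference triangle: [UVW] = ½·((-1)·(3−(-4)) + 8·(-4−2) + (-23/2)·(2−3)) = ½·(-7 − 48 + 23/2) = -87/4.
[PVW] = ½·((-17/5)·(3−(-4)) + 8·(-4−(-1/5)) + (-23/2)·(-1/5−3)) = ½·(-119/5 − 152/5 + 184/5) = -87/10, so the U-coordinate is (-87/10)/(-87/4) = 2/5.
[UPW] = ½·((-1)·(-1/5−(-4)) + (-17/5)·(-4−2) + (-23/2)·(2−(-1/5))) = ½·(-19/5 + 102/5 − 253/10) = -87/20, so the V-coordinate is 1/5.
[UVP] = ½·((-1)·(3−(-1/5)) + 8·(-1/5−2) + (-17/5)·(2−3)) = ½·(-16/5 − 88/5 + 17/5) = -87/10, so the W-coordinate is 2/5.
Check: 2/5 + 1/5 + 2/5 = 1.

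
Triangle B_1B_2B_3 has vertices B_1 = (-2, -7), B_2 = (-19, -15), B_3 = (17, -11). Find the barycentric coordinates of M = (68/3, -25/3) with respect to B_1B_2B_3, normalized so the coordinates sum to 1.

(1/3, -1/3, 1)

Signed area of the reference triangle: [B_1B_2B_3] = ½·((-2)·(-15−(-11)) + (-19)·(-11−(-7)) + 17·(-7−(-15))) = ½·(8 + 76 + 136) = 110.
[MB_2B_3] = ½·((68/3)·(-15−(-11)) + (-19)·(-11−(-25/3)) + 17·(-25/3−(-15))) = ½·(-272/3 + 152/3 + 340/3) = 110/3, so the B_1-coordinate is (110/3)/110 = 1/3.
[B_1MB_3] = ½·((-2)·(-25/3−(-11)) + (68/3)·(-11−(-7)) + 17·(-7−(-25/3))) = ½·(-16/3 − 272/3 + 68/3) = -110/3, so the B_2-coordinate is -1/3.
[B_1B_2M] = ½·((-2)·(-15−(-25/3)) + (-19)·(-25/3−(-7)) + (68/3)·(-7−(-15))) = ½·(40/3 + 76/3 + 544/3) = 110, so the B_3-coordinate is 1.
Check: 1/3 − 1/3 + 1 = 1.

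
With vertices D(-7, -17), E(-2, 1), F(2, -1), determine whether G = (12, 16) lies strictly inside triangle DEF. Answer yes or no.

no

Barycentric coordinates of G: (-44/41, -7/82, 177/82).
The three coordinates are negative, negative, positive; a point is interior exactly when all three are positive.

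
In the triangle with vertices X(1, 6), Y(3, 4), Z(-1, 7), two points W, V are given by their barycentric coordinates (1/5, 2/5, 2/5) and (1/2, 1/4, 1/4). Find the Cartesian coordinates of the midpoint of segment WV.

Barycentric coordinates of the midpoint are the average: (7/20, 13/40, 13/40).
Converting: (7/20)·X + (13/40)·Y + (13/40)·Z = (1, 227/40).

(1, 227/40)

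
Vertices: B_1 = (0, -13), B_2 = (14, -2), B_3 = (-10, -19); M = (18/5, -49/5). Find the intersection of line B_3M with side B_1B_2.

(7, -15/2)

Barycentric coordinates of M with respect to B_1B_2B_3: (2/5, 2/5, 1/5).
On side B_1B_2 the B_3-coordinate is zero; dropping M's B_3-weight 1/5 and renormalizing the remaining 2/5 : 2/5 gives weights 1/2, 1/2 on B_1, B_2.
N = (1/2)·(0, -13) + (1/2)·(14, -2) = (7, -15/2).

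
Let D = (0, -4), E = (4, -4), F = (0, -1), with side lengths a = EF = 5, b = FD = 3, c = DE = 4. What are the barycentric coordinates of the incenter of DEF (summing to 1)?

(5/12, 1/4, 1/3)

The incenter has barycentric coordinates proportional to the opposite side lengths: (5 : 3 : 4).
Normalizing by 5+3+4 = 12 gives (5/12, 1/4, 1/3).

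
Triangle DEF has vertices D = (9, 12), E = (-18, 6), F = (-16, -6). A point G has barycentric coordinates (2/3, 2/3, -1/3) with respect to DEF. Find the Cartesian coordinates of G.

G = (2/3)·D + (2/3)·E + (-1/3)·F.
x-coordinate: (2/3)·9 + (2/3)·(-18) + (-1/3)·(-16) = -2/3.
y-coordinate: (2/3)·12 + (2/3)·6 + (-1/3)·(-6) = 14.

(-2/3, 14)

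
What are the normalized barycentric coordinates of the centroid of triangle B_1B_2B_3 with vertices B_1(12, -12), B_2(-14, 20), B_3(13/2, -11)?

(1/3, 1/3, 1/3)

The centroid is the average of the vertices, so each weight is 1/3.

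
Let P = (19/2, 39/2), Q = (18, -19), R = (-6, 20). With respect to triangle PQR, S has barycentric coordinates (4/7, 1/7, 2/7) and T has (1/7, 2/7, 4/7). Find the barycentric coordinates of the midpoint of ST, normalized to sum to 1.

Since both coordinate triples sum to 1, the midpoint's barycentrics are the componentwise average.
(4/7+1/7)/2 = 5/14; similarly 3/14 and 3/7.

(5/14, 3/14, 3/7)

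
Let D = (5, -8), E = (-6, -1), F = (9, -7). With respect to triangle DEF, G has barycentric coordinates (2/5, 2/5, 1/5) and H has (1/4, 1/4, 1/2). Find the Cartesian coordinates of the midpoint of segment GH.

Barycentric coordinates of the midpoint are the average: (13/40, 13/40, 7/20).
Converting: (13/40)·D + (13/40)·E + (7/20)·F = (113/40, -43/8).

(113/40, -43/8)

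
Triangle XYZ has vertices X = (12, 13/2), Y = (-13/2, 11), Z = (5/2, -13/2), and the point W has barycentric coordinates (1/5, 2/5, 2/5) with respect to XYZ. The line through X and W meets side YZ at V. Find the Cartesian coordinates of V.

Line XW meets YZ where the X-coordinate vanishes; zeroing W's X-weight and renormalizing leaves Y, Z-weights 2/5 : 2/5 → (1/2, 1/2).
So V = (1/2)·Y + (1/2)·Z = (-2, 9/4).

(-2, 9/4)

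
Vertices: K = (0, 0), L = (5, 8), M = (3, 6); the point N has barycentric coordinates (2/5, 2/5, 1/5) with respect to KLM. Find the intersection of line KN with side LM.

(13/3, 22/3)

Line KN meets LM where the K-coordinate vanishes; zeroing N's K-weight and renormalizing leaves L, M-weights 2/5 : 1/5 → (2/3, 1/3).
So J = (2/3)·L + (1/3)·M = (13/3, 22/3).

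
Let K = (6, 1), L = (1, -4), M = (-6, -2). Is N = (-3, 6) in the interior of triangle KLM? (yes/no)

Barycentric coordinates of N: (62/45, -29/15, 14/9).
The three coordinates are positive, negative, positive; a point is interior exactly when all three are positive.

no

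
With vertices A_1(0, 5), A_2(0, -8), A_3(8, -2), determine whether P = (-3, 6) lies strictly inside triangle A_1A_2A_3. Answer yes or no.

no

Barycentric coordinates of P: (5/4, 1/8, -3/8).
The three coordinates are positive, positive, negative; a point is interior exactly when all three are positive.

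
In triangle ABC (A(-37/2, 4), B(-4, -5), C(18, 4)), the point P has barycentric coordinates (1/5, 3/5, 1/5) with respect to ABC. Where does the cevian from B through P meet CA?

(-1/4, 4)

Line BP meets CA where the B-coordinate vanishes; zeroing P's B-weight and renormalizing leaves C, A-weights 1/5 : 1/5 → (1/2, 1/2).
So Q = (1/2)·C + (1/2)·A = (-1/4, 4).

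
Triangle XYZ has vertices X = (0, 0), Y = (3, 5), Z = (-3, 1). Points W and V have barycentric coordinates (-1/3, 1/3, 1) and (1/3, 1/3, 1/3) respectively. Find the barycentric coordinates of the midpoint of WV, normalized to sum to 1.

(0, 1/3, 2/3)

Since both coordinate triples sum to 1, the midpoint's barycentrics are the componentwise average.
(-1/3+1/3)/2 = 0; similarly 1/3 and 2/3.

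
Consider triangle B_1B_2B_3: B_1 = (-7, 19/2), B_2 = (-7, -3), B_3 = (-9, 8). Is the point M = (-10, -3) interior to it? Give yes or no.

Barycentric coordinates of M: (-33/25, 41/50, 3/2).
The three coordinates are negative, positive, positive; a point is interior exactly when all three are positive.

no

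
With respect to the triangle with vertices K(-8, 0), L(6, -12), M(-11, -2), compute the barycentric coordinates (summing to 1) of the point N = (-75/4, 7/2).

Signed area of the reference triangle: [KLM] = ½·((-8)·(-12−(-2)) + 6·(-2−0) + (-11)·(0−(-12))) = ½·(80 − 12 − 132) = -32.
[NLM] = ½·((-75/4)·(-12−(-2)) + 6·(-2−(7/2)) + (-11)·(7/2−(-12))) = ½·(375/2 − 33 − 341/2) = -8, so the K-coordinate is (-8)/(-32) = 1/4.
[KNM] = ½·((-8)·(7/2−(-2)) + (-75/4)·(-2−0) + (-11)·(0−(7/2))) = ½·(-44 + 75/2 + 77/2) = 16, so the L-coordinate is -1/2.
[KLN] = ½·((-8)·(-12−(7/2)) + 6·(7/2−0) + (-75/4)·(0−(-12))) = ½·(124 + 21 − 225) = -40, so the M-coordinate is 5/4.

(1/4, -1/2, 5/4)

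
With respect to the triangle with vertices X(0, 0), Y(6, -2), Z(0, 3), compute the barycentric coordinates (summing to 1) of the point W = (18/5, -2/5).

(2/15, 3/5, 4/15)

Signed area of the reference triangle: [XYZ] = ½·(0·(-2−3) + 6·(3−0) + 0·(0−(-2))) = ½·(0 + 18 + 0) = 9.
[WYZ] = ½·((18/5)·(-2−3) + 6·(3−(-2/5)) + 0·(-2/5−(-2))) = ½·(-18 + 102/5 + 0) = 6/5, so the X-coordinate is (6/5)/9 = 2/15.
[XWZ] = ½·(0·(-2/5−3) + (18/5)·(3−0) + 0·(0−(-2/5))) = ½·(0 + 54/5 + 0) = 27/5, so the Y-coordinate is 3/5.
[XYW] = ½·(0·(-2−(-2/5)) + 6·(-2/5−0) + (18/5)·(0−(-2))) = ½·(0 − 12/5 + 36/5) = 12/5, so the Z-coordinate is 4/15.
Check: 2/15 + 3/5 + 4/15 = 1.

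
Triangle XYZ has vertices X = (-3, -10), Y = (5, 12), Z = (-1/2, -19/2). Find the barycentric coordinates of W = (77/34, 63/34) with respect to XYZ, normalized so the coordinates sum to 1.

Signed area of the reference triangle: [XYZ] = ½·((-3)·(12−(-19/2)) + 5·(-19/2−(-10)) + (-1/2)·(-10−12)) = ½·(-129/2 + 5/2 + 11) = -51/2.
[WYZ] = ½·((77/34)·(12−(-19/2)) + 5·(-19/2−(63/34)) + (-1/2)·(63/34−12)) = ½·(3311/68 − 965/17 + 345/68) = -3/2, so the X-coordinate is (-3/2)/(-51/2) = 1/17.
[XWZ] = ½·((-3)·(63/34−(-19/2)) + (77/34)·(-19/2−(-10)) + (-1/2)·(-10−(63/34))) = ½·(-579/17 + 77/68 + 403/68) = -27/2, so the Y-coordinate is 9/17.
[XYW] = ½·((-3)·(12−(63/34)) + 5·(63/34−(-10)) + (77/34)·(-10−12)) = ½·(-1035/34 + 2015/34 − 847/17) = -21/2, so the Z-coordinate is 7/17.
Check: 1/17 + 9/17 + 7/17 = 1.

(1/17, 9/17, 7/17)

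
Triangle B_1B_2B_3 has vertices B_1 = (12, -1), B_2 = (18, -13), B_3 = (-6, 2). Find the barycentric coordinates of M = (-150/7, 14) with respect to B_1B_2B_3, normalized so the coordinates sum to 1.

(2/7, -6/7, 11/7)

Signed area of the reference triangle: [B_1B_2B_3] = ½·(12·(-13−2) + 18·(2−(-1)) + (-6)·(-1−(-13))) = ½·(-180 + 54 − 72) = -99.
[MB_2B_3] = ½·((-150/7)·(-13−2) + 18·(2−14) + (-6)·(14−(-13))) = ½·(2250/7 − 216 − 162) = -198/7, so the B_1-coordinate is (-198/7)/(-99) = 2/7.
[B_1MB_3] = ½·(12·(14−2) + (-150/7)·(2−(-1)) + (-6)·(-1−14)) = ½·(144 − 450/7 + 90) = 594/7, so the B_2-coordinate is -6/7.
[B_1B_2M] = ½·(12·(-13−14) + 18·(14−(-1)) + (-150/7)·(-1−(-13))) = ½·(-324 + 270 − 1800/7) = -1089/7, so the B_3-coordinate is 11/7.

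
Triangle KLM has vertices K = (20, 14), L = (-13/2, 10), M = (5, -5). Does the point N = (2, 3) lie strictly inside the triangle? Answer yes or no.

yes

Barycentric coordinates of N: (94/887, 354/887, 439/887).
The three coordinates are positive, positive, positive; a point is interior exactly when all three are positive.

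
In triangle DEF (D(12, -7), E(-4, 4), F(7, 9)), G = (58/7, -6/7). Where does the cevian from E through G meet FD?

(31/3, -5/3)

Barycentric coordinates of G with respect to DEF: (4/7, 1/7, 2/7).
On side FD the E-coordinate is zero; dropping G's E-weight 1/7 and renormalizing the remaining 2/7 : 4/7 gives weights 1/3, 2/3 on F, D.
H = (1/3)·(7, 9) + (2/3)·(12, -7) = (31/3, -5/3).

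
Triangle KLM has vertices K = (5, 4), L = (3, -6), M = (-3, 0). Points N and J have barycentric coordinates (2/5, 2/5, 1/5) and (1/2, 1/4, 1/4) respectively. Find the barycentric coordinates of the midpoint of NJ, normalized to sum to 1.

(9/20, 13/40, 9/40)

Since both coordinate triples sum to 1, the midpoint's barycentrics are the componentwise average.
(2/5+1/2)/2 = 9/20; similarly 13/40 and 9/40.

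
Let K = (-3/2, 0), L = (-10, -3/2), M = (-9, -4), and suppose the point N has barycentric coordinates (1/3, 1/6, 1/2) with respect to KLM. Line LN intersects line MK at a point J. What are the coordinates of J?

Line LN meets MK where the L-coordinate vanishes; zeroing N's L-weight and renormalizing leaves M, K-weights 1/2 : 1/3 → (3/5, 2/5).
So J = (3/5)·M + (2/5)·K = (-6, -12/5).

(-6, -12/5)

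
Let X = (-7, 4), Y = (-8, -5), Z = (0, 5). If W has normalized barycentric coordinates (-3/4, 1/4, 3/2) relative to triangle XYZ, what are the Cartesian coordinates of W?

(13/4, 13/4)

W = (-3/4)·X + (1/4)·Y + (3/2)·Z.
x-coordinate: (-3/4)·(-7) + (1/4)·(-8) + (3/2)·0 = 13/4.
y-coordinate: (-3/4)·4 + (1/4)·(-5) + (3/2)·5 = 13/4.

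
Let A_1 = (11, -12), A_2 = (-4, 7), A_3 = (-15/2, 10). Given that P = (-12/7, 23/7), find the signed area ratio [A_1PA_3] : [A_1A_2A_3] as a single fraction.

1/7

[A_1A_2A_3] = ½·(11·(7−10) + (-4)·(10−(-12)) + (-15/2)·(-12−7)) = ½·(-33 − 88 + 285/2) = 43/4.
[A_1PA_3] = ½·(11·(23/7−10) + (-12/7)·(10−(-12)) + (-15/2)·(-12−(23/7))) = ½·(-517/7 − 264/7 + 1605/14) = 43/28, so the ratio is (43/28)/(43/4) = 1/7.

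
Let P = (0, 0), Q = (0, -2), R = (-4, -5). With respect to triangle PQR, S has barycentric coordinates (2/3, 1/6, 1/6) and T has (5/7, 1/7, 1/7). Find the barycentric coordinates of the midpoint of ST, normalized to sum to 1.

Since both coordinate triples sum to 1, the midpoint's barycentrics are the componentwise average.
(2/3+5/7)/2 = 29/42; similarly 13/84 and 13/84.

(29/42, 13/84, 13/84)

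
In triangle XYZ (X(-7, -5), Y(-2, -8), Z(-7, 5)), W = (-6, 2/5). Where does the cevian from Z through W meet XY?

(-9/2, -13/2)

Barycentric coordinates of W with respect to XYZ: (1/5, 1/5, 3/5).
On side XY the Z-coordinate is zero; dropping W's Z-weight 3/5 and renormalizing the remaining 1/5 : 1/5 gives weights 1/2, 1/2 on X, Y.
V = (1/2)·(-7, -5) + (1/2)·(-2, -8) = (-9/2, -13/2).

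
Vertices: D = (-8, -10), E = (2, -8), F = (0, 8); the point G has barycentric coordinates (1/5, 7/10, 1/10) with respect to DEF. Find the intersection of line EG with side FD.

Line EG meets FD where the E-coordinate vanishes; zeroing G's E-weight and renormalizing leaves F, D-weights 1/10 : 1/5 → (1/3, 2/3).
So H = (1/3)·F + (2/3)·D = (-16/3, -4).

(-16/3, -4)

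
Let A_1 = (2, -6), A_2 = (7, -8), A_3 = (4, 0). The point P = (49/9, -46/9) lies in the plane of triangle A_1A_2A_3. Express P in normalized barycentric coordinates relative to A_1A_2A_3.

Signed area of the reference triangle: [A_1A_2A_3] = ½·(2·(-8−0) + 7·(0−(-6)) + 4·(-6−(-8))) = ½·(-16 + 42 + 8) = 17.
[PA_2A_3] = ½·((49/9)·(-8−0) + 7·(0−(-46/9)) + 4·(-46/9−(-8))) = ½·(-392/9 + 322/9 + 104/9) = 17/9, so the A_1-coordinate is (17/9)/17 = 1/9.
[A_1PA_3] = ½·(2·(-46/9−0) + (49/9)·(0−(-6)) + 4·(-6−(-46/9))) = ½·(-92/9 + 98/3 − 32/9) = 85/9, so the A_2-coordinate is 5/9.
[A_1A_2P] = ½·(2·(-8−(-46/9)) + 7·(-46/9−(-6)) + (49/9)·(-6−(-8))) = ½·(-52/9 + 56/9 + 98/9) = 17/3, so the A_3-coordinate is 1/3.

(1/9, 5/9, 1/3)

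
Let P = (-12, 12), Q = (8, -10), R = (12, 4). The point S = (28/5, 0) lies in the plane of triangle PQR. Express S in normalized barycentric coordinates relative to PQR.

Signed area of the reference triangle: [PQR] = ½·((-12)·(-10−4) + 8·(4−12) + 12·(12−(-10))) = ½·(168 − 64 + 264) = 184.
[SQR] = ½·((28/5)·(-10−4) + 8·(4−0) + 12·(0−(-10))) = ½·(-392/5 + 32 + 120) = 184/5, so the P-coordinate is (184/5)/184 = 1/5.
[PSR] = ½·((-12)·(0−4) + (28/5)·(4−12) + 12·(12−0)) = ½·(48 − 224/5 + 144) = 368/5, so the Q-coordinate is 2/5.
[PQS] = ½·((-12)·(-10−0) + 8·(0−12) + (28/5)·(12−(-10))) = ½·(120 − 96 + 616/5) = 368/5, so the R-coordinate is 2/5.

(1/5, 2/5, 2/5)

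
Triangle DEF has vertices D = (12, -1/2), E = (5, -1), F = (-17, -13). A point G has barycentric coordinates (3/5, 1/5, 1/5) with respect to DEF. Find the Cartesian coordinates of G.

(24/5, -31/10)

G = (3/5)·D + (1/5)·E + (1/5)·F.
x-coordinate: (3/5)·12 + (1/5)·5 + (1/5)·(-17) = 24/5.
y-coordinate: (3/5)·(-1/2) + (1/5)·(-1) + (1/5)·(-13) = -31/10.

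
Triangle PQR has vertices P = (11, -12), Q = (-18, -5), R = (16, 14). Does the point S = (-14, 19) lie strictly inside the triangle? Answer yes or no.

Barycentric coordinates of S: (-740/789, 805/789, 724/789).
The three coordinates are negative, positive, positive; a point is interior exactly when all three are positive.

no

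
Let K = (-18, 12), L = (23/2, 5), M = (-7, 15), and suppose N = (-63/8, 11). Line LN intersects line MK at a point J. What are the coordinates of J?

(-43/3, 13)

Barycentric coordinates of N with respect to KLM: (1/2, 1/4, 1/4).
On side MK the L-coordinate is zero; dropping N's L-weight 1/4 and renormalizing the remaining 1/4 : 1/2 gives weights 1/3, 2/3 on M, K.
J = (1/3)·(-7, 15) + (2/3)·(-18, 12) = (-43/3, 13).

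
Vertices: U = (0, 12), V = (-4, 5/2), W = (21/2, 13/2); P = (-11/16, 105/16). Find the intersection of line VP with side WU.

Barycentric coordinates of P with respect to UVW: (3/8, 1/2, 1/8).
On side WU the V-coordinate is zero; dropping P's V-weight 1/2 and renormalizing the remaining 1/8 : 3/8 gives weights 1/4, 3/4 on W, U.
Q = (1/4)·(21/2, 13/2) + (3/4)·(0, 12) = (21/8, 85/8).

(21/8, 85/8)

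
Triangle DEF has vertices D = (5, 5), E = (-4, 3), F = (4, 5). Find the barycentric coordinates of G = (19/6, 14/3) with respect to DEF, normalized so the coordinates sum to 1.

Signed area of the reference triangle: [DEF] = ½·(5·(3−5) + (-4)·(5−5) + 4·(5−3)) = ½·(-10 + 0 + 8) = -1.
[GEF] = ½·((19/6)·(3−5) + (-4)·(5−(14/3)) + 4·(14/3−3)) = ½·(-19/3 − 4/3 + 20/3) = -1/2, so the D-coordinate is (-1/2)/(-1) = 1/2.
[DGF] = ½·(5·(14/3−5) + (19/6)·(5−5) + 4·(5−(14/3))) = ½·(-5/3 + 0 + 4/3) = -1/6, so the E-coordinate is 1/6.
[DEG] = ½·(5·(3−(14/3)) + (-4)·(14/3−5) + (19/6)·(5−3)) = ½·(-25/3 + 4/3 + 19/3) = -1/3, so the F-coordinate is 1/3.

(1/2, 1/6, 1/3)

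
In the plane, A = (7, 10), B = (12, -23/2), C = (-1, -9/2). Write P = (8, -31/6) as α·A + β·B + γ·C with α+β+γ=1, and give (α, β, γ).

(2/9, 5/9, 2/9)

Signed area of the reference triangle: [ABC] = ½·(7·(-23/2−(-9/2)) + 12·(-9/2−10) + (-1)·(10−(-23/2))) = ½·(-49 − 174 − 43/2) = -489/4.
[PBC] = ½·(8·(-23/2−(-9/2)) + 12·(-9/2−(-31/6)) + (-1)·(-31/6−(-23/2))) = ½·(-56 + 8 − 19/3) = -163/6, so the A-coordinate is (-163/6)/(-489/4) = 2/9.
[APC] = ½·(7·(-31/6−(-9/2)) + 8·(-9/2−10) + (-1)·(10−(-31/6))) = ½·(-14/3 − 116 − 91/6) = -815/12, so the B-coordinate is 5/9.
[ABP] = ½·(7·(-23/2−(-31/6)) + 12·(-31/6−10) + 8·(10−(-23/2))) = ½·(-133/3 − 182 + 172) = -163/6, so the C-coordinate is 2/9.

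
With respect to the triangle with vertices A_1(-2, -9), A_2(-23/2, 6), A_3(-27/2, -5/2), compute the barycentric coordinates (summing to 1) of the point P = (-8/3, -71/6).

(1, -1/3, 1/3)

Signed area of the reference triangle: [A_1A_2A_3] = ½·((-2)·(6−(-5/2)) + (-23/2)·(-5/2−(-9)) + (-27/2)·(-9−6)) = ½·(-17 − 299/4 + 405/2) = 443/8.
[PA_2A_3] = ½·((-8/3)·(6−(-5/2)) + (-23/2)·(-5/2−(-71/6)) + (-27/2)·(-71/6−6)) = ½·(-68/3 − 322/3 + 963/4) = 443/8, so the A_1-coordinate is (443/8)/(443/8) = 1.
[A_1PA_3] = ½·((-2)·(-71/6−(-5/2)) + (-8/3)·(-5/2−(-9)) + (-27/2)·(-9−(-71/6))) = ½·(56/3 − 52/3 − 153/4) = -443/24, so the A_2-coordinate is -1/3.
[A_1A_2P] = ½·((-2)·(6−(-71/6)) + (-23/2)·(-71/6−(-9)) + (-8/3)·(-9−6)) = ½·(-107/3 + 391/12 + 40) = 443/24, so the A_3-coordinate is 1/3.
Check: 1 − 1/3 + 1/3 = 1.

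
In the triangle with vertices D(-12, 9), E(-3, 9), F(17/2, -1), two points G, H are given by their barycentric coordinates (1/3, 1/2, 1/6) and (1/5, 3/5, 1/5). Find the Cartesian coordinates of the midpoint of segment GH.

(-79/24, 43/6)

Barycentric coordinates of the midpoint are the average: (4/15, 11/20, 11/60).
Converting: (4/15)·D + (11/20)·E + (11/60)·F = (-79/24, 43/6).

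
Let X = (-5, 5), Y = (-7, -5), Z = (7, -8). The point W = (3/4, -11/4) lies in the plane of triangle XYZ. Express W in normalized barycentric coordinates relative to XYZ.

(3/8, 1/8, 1/2)

Signed area of the reference triangle: [XYZ] = ½·((-5)·(-5−(-8)) + (-7)·(-8−5) + 7·(5−(-5))) = ½·(-15 + 91 + 70) = 73.
[WYZ] = ½·((3/4)·(-5−(-8)) + (-7)·(-8−(-11/4)) + 7·(-11/4−(-5))) = ½·(9/4 + 147/4 + 63/4) = 219/8, so the X-coordinate is (219/8)/73 = 3/8.
[XWZ] = ½·((-5)·(-11/4−(-8)) + (3/4)·(-8−5) + 7·(5−(-11/4))) = ½·(-105/4 − 39/4 + 217/4) = 73/8, so the Y-coordinate is 1/8.
[XYW] = ½·((-5)·(-5−(-11/4)) + (-7)·(-11/4−5) + (3/4)·(5−(-5))) = ½·(45/4 + 217/4 + 15/2) = 73/2, so the Z-coordinate is 1/2.
Check: 3/8 + 1/8 + 1/2 = 1.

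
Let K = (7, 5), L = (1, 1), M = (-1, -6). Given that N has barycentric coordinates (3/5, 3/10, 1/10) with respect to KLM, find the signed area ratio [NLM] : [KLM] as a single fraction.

The signed ratio [NLM]/[KLM] equals the barycentric coordinate of N at vertex K, which is 3/5.

3/5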